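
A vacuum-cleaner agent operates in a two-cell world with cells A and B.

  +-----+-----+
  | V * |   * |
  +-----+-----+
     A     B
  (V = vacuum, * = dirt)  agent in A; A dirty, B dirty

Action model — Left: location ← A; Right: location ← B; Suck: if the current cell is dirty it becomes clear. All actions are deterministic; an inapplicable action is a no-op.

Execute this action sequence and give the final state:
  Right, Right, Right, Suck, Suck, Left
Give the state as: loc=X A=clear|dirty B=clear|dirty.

loc=A A=dirty B=clear

[1] after Right: loc=B A=dirty B=dirty
[2] after Right: loc=B A=dirty B=dirty
[3] after Right: loc=B A=dirty B=dirty
[4] after Suck: loc=B A=dirty B=clear
[5] after Suck: loc=B A=dirty B=clear
[6] after Left: loc=A A=dirty B=clear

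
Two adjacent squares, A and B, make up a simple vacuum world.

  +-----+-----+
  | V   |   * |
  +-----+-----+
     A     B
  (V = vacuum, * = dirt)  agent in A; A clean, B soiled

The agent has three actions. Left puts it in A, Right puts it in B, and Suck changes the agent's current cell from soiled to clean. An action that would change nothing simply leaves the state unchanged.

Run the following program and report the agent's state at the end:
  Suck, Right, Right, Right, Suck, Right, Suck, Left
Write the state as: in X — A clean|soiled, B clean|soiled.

in A — A clean, B clean

t=1 Suck ⇒ in A — A clean, B soiled
t=2 Right ⇒ in B — A clean, B soiled
t=3 Right ⇒ in B — A clean, B soiled
t=4 Right ⇒ in B — A clean, B soiled
t=5 Suck ⇒ in B — A clean, B clean
t=6 Right ⇒ in B — A clean, B clean
t=7 Suck ⇒ in B — A clean, B clean
t=8 Left ⇒ in A — A clean, B clean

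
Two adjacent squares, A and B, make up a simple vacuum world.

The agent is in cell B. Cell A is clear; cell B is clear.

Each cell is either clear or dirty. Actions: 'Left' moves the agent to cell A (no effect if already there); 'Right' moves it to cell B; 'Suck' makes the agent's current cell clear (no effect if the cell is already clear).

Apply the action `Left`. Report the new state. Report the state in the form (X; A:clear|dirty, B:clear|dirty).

(A; A:clear, B:clear)

start: (B; A:clear, B:clear)
1) do Left; now (A; A:clear, B:clear)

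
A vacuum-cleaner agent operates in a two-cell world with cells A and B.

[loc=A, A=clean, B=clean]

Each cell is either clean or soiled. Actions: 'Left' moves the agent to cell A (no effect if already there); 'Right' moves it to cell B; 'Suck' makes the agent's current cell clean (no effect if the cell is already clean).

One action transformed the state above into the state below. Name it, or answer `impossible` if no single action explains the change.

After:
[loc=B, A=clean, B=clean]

try  Left: loc=A A=clean B=clean
try Right: loc=B A=clean B=clean  ← match
try  Suck: loc=A A=clean B=clean

Right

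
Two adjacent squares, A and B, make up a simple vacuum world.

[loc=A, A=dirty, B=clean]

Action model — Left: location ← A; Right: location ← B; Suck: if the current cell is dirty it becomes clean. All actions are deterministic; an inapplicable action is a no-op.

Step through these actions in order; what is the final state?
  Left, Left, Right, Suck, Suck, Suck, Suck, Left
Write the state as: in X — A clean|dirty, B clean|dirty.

in A — A dirty, B clean

1. Left → in A — A dirty, B clean
2. Left → in A — A dirty, B clean
3. Right → in B — A dirty, B clean
4. Suck → in B — A dirty, B clean
5. Suck → in B — A dirty, B clean
6. Suck → in B — A dirty, B clean
7. Suck → in B — A dirty, B clean
8. Left → in A — A dirty, B clean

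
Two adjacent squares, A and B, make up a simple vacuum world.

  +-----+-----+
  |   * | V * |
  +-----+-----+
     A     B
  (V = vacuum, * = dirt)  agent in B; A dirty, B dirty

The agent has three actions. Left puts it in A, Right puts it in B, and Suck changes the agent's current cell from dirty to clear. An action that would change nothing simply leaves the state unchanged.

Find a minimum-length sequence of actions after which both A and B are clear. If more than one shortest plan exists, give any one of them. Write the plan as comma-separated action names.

Suck, Left, Suck

Suck (#1): in B — A dirty, B clear
Left (#2): in A — A dirty, B clear
Suck (#3): in A — A clear, B clear
min 3: Suck B + move + Suck A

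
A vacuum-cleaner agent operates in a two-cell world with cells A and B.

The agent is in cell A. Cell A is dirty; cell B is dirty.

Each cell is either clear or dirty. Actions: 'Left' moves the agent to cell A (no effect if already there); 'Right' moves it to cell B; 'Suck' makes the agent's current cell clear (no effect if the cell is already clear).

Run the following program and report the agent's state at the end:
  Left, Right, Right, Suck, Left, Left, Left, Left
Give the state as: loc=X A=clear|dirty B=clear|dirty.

loc=A A=dirty B=clear

1. Left → loc=A A=dirty B=dirty
2. Right → loc=B A=dirty B=dirty
3. Right → loc=B A=dirty B=dirty
4. Suck → loc=B A=dirty B=clear
5. Left → loc=A A=dirty B=clear
6. Left → loc=A A=dirty B=clear
7. Left → loc=A A=dirty B=clear
8. Left → loc=A A=dirty B=clear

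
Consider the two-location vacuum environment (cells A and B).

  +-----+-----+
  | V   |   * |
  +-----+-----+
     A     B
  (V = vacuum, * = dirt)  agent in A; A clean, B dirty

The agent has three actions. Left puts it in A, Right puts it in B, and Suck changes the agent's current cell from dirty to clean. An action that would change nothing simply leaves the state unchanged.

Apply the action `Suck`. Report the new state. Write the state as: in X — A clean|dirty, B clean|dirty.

in A — A clean, B dirty

start: in A — A clean, B dirty
1) do Suck; now in A — A clean, B dirty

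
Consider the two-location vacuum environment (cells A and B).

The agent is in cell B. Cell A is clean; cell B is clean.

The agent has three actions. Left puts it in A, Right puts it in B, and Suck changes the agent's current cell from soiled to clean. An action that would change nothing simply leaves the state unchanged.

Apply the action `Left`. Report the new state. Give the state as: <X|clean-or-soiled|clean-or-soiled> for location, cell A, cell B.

<A|clean|clean>

start: <B|clean|clean>
1. Left → <A|clean|clean>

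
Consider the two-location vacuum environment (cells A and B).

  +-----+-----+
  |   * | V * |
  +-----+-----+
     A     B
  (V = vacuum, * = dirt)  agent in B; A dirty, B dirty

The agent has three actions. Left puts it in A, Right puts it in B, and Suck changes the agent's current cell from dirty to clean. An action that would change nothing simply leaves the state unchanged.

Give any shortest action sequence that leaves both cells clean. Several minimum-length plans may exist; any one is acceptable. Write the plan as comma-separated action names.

1. Suck → <B|dirty|clean>
2. Left → <A|dirty|clean>
3. Suck → <A|clean|clean>
min 3: Suck B + move + Suck A

Suck, Left, Suck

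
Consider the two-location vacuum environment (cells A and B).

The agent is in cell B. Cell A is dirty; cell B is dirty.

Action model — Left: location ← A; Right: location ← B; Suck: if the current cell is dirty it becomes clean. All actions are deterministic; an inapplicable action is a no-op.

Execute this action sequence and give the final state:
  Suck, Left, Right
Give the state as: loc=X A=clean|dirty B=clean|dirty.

loc=B A=dirty B=clean

step 1/3 (Suck): loc=B A=dirty B=clean
step 2/3 (Left): loc=A A=dirty B=clean
step 3/3 (Right): loc=B A=dirty B=clean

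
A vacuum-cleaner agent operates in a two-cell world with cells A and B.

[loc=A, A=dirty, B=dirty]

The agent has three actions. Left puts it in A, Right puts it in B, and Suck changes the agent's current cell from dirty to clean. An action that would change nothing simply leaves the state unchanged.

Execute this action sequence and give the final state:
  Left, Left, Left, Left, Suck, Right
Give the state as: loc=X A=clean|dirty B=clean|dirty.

[1] after Left: loc=A A=dirty B=dirty
[2] after Left: loc=A A=dirty B=dirty
[3] after Left: loc=A A=dirty B=dirty
[4] after Left: loc=A A=dirty B=dirty
[5] after Suck: loc=A A=clean B=dirty
[6] after Right: loc=B A=clean B=dirty

loc=B A=clean B=dirty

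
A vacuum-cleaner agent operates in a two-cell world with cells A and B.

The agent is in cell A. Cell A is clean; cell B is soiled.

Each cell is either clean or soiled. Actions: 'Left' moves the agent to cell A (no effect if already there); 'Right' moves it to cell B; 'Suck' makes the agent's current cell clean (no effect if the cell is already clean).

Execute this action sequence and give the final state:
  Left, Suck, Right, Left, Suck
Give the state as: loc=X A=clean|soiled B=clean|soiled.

loc=A A=clean B=soiled

1. Left → loc=A A=clean B=soiled
2. Suck → loc=A A=clean B=soiled
3. Right → loc=B A=clean B=soiled
4. Left → loc=A A=clean B=soiled
5. Suck → loc=A A=clean B=soiled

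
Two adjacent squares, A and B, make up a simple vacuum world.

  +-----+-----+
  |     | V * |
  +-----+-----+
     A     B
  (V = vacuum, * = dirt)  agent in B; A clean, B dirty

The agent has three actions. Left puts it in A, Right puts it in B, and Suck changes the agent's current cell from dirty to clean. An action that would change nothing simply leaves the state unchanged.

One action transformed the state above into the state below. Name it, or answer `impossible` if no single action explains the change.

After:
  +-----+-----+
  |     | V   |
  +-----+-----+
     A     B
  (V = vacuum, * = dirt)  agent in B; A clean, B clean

Suck

try  Left: <A|clean|dirty>
try Right: <B|clean|dirty>
try  Suck: <B|clean|clean>  ← match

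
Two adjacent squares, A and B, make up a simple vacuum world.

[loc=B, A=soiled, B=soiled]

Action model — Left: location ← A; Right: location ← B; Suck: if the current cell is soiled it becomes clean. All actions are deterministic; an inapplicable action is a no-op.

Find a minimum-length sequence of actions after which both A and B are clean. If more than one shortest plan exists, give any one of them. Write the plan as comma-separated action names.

step 1/3 (Suck): loc=B A=soiled B=clean
step 2/3 (Left): loc=A A=soiled B=clean
step 3/3 (Suck): loc=A A=clean B=clean
min 3: Suck B + move + Suck A

Suck, Left, Suck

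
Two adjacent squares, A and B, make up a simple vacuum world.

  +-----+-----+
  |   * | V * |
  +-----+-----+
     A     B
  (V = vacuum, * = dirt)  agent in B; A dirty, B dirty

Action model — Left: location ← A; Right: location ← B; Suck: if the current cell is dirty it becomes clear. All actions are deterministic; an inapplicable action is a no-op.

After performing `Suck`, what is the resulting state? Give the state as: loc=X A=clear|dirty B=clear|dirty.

start: loc=B A=dirty B=dirty
1. Suck → loc=B A=dirty B=clear

loc=B A=dirty B=clear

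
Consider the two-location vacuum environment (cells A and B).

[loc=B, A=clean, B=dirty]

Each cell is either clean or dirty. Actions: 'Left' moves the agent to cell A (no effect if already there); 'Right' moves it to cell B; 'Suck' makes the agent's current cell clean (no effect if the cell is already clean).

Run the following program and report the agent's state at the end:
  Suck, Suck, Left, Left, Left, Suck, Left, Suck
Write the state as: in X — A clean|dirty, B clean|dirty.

[1] after Suck: in B — A clean, B clean
[2] after Suck: in B — A clean, B clean
[3] after Left: in A — A clean, B clean
[4] after Left: in A — A clean, B clean
[5] after Left: in A — A clean, B clean
[6] after Suck: in A — A clean, B clean
[7] after Left: in A — A clean, B clean
[8] after Suck: in A — A clean, B clean

in A — A clean, B clean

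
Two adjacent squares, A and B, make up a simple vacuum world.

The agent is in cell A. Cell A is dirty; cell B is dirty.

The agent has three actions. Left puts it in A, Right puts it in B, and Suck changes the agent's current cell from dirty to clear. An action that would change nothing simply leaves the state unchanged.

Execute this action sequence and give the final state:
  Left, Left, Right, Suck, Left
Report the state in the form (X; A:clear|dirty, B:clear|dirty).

(A; A:dirty, B:clear)

[1] after Left: (A; A:dirty, B:dirty)
[2] after Left: (A; A:dirty, B:dirty)
[3] after Right: (B; A:dirty, B:dirty)
[4] after Suck: (B; A:dirty, B:clear)
[5] after Left: (A; A:dirty, B:clear)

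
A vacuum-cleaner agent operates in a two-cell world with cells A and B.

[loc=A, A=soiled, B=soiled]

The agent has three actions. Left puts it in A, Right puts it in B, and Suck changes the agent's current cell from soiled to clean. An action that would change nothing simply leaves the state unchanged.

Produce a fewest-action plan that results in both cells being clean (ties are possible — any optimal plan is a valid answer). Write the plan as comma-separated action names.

t=1 Suck ⇒ (A; A:clean, B:soiled)
t=2 Right ⇒ (B; A:clean, B:soiled)
t=3 Suck ⇒ (B; A:clean, B:clean)
min 3: Suck A + move + Suck B

Suck, Right, Suck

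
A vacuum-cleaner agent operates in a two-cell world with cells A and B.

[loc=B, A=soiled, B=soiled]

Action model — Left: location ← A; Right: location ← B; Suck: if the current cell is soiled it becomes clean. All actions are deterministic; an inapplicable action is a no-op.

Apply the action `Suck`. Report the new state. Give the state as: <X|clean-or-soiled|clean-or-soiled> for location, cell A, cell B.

<B|soiled|clean>

start: <B|soiled|soiled>
step 1/1 (Suck): <B|soiled|clean>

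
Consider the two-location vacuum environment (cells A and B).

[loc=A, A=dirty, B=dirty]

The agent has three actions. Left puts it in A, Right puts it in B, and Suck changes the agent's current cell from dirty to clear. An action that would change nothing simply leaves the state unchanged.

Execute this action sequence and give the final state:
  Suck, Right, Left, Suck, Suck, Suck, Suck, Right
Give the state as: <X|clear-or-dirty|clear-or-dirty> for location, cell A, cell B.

1) do Suck; now <A|clear|dirty>
2) do Right; now <B|clear|dirty>
3) do Left; now <A|clear|dirty>
4) do Suck; now <A|clear|dirty>
5) do Suck; now <A|clear|dirty>
6) do Suck; now <A|clear|dirty>
7) do Suck; now <A|clear|dirty>
8) do Right; now <B|clear|dirty>

<B|clear|dirty>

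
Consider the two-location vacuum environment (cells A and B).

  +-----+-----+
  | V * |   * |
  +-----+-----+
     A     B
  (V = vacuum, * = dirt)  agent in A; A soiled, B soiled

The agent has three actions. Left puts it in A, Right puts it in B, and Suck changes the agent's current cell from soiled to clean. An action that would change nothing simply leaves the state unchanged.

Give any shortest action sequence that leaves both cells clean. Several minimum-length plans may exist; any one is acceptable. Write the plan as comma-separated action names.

Suck, Right, Suck

Suck (#1): in A — A clean, B soiled
Right (#2): in B — A clean, B soiled
Suck (#3): in B — A clean, B clean
min 3: Suck A + move + Suck B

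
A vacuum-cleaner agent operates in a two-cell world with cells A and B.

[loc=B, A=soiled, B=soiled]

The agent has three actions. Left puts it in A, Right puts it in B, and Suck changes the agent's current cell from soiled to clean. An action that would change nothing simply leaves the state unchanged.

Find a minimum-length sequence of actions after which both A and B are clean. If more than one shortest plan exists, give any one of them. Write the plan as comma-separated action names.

1) do Suck; now loc=B A=soiled B=clean
2) do Left; now loc=A A=soiled B=clean
3) do Suck; now loc=A A=clean B=clean
min 3: Suck B + move + Suck A

Suck, Left, Suck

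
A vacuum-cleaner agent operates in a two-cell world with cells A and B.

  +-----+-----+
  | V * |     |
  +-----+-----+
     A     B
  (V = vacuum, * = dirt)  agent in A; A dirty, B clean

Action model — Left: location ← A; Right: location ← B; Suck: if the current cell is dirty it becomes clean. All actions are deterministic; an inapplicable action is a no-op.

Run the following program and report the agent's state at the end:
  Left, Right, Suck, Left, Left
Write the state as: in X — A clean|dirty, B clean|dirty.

[1] after Left: in A — A dirty, B clean
[2] after Right: in B — A dirty, B clean
[3] after Suck: in B — A dirty, B clean
[4] after Left: in A — A dirty, B clean
[5] after Left: in A — A dirty, B clean

in A — A dirty, B clean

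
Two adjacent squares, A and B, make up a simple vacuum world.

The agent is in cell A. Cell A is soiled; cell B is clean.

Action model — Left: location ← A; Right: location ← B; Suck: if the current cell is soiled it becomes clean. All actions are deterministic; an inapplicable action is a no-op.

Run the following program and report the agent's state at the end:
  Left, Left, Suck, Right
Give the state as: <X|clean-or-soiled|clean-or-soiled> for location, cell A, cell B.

Left (#1): <A|soiled|clean>
Left (#2): <A|soiled|clean>
Suck (#3): <A|clean|clean>
Right (#4): <B|clean|clean>

<B|clean|clean>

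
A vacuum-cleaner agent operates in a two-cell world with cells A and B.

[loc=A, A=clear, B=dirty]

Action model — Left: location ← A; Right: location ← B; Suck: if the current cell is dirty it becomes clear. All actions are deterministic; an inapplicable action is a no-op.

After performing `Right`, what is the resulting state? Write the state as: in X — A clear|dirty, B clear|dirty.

start: in A — A clear, B dirty
1. Right → in B — A clear, B dirty

in B — A clear, B dirty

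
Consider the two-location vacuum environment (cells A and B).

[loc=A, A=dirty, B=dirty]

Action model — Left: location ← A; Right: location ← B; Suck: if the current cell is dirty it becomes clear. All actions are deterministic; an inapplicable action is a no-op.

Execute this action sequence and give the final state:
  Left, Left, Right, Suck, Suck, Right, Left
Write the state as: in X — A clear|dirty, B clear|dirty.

in A — A dirty, B clear

1) do Left; now in A — A dirty, B dirty
2) do Left; now in A — A dirty, B dirty
3) do Right; now in B — A dirty, B dirty
4) do Suck; now in B — A dirty, B clear
5) do Suck; now in B — A dirty, B clear
6) do Right; now in B — A dirty, B clear
7) do Left; now in A — A dirty, B clear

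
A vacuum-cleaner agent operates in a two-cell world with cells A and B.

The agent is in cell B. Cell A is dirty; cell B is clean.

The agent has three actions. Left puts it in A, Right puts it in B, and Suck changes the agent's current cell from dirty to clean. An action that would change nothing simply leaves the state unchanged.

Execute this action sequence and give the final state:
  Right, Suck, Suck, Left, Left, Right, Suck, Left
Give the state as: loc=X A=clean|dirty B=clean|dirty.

[1] after Right: loc=B A=dirty B=clean
[2] after Suck: loc=B A=dirty B=clean
[3] after Suck: loc=B A=dirty B=clean
[4] after Left: loc=A A=dirty B=clean
[5] after Left: loc=A A=dirty B=clean
[6] after Right: loc=B A=dirty B=clean
[7] after Suck: loc=B A=dirty B=clean
[8] after Left: loc=A A=dirty B=clean

loc=A A=dirty B=clean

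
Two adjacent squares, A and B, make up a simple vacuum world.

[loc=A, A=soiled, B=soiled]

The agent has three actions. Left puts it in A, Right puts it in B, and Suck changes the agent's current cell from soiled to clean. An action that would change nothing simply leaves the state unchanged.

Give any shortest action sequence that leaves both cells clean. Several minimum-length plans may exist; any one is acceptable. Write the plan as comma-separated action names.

t=1 Suck ⇒ (A; A:clean, B:soiled)
t=2 Right ⇒ (B; A:clean, B:soiled)
t=3 Suck ⇒ (B; A:clean, B:clean)
min 3: Suck A + move + Suck B

Suck, Right, Suck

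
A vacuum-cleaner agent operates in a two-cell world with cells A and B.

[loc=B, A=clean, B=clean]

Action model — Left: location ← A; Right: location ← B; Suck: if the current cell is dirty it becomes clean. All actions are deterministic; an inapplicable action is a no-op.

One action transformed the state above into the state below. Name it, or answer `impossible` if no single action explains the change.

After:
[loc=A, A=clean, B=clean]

Left

try  Left: (A; A:clean, B:clean)  ← match
try Right: (B; A:clean, B:clean)
try  Suck: (B; A:clean, B:clean)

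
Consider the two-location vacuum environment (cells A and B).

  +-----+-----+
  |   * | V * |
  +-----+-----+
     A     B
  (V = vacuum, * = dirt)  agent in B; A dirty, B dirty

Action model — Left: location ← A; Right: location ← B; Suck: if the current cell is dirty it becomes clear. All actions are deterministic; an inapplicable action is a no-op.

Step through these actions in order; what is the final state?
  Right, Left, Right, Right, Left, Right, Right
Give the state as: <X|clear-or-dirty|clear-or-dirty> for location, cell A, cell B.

<B|dirty|dirty>

1. Right → <B|dirty|dirty>
2. Left → <A|dirty|dirty>
3. Right → <B|dirty|dirty>
4. Right → <B|dirty|dirty>
5. Left → <A|dirty|dirty>
6. Right → <B|dirty|dirty>
7. Right → <B|dirty|dirty>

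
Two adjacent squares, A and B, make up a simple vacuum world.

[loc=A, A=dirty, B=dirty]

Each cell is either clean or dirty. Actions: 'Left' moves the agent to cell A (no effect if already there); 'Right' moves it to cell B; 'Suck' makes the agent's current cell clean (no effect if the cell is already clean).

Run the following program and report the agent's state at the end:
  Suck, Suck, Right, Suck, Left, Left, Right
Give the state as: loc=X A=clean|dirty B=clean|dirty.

loc=B A=clean B=clean

Suck (#1): loc=A A=clean B=dirty
Suck (#2): loc=A A=clean B=dirty
Right (#3): loc=B A=clean B=dirty
Suck (#4): loc=B A=clean B=clean
Left (#5): loc=A A=clean B=clean
Left (#6): loc=A A=clean B=clean
Right (#7): loc=B A=clean B=clean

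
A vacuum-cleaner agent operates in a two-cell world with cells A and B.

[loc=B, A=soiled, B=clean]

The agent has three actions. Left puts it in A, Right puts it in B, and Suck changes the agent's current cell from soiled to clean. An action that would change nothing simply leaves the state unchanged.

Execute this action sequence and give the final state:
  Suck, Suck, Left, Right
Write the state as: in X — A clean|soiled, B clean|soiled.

in B — A soiled, B clean

[1] after Suck: in B — A soiled, B clean
[2] after Suck: in B — A soiled, B clean
[3] after Left: in A — A soiled, B clean
[4] after Right: in B — A soiled, B clean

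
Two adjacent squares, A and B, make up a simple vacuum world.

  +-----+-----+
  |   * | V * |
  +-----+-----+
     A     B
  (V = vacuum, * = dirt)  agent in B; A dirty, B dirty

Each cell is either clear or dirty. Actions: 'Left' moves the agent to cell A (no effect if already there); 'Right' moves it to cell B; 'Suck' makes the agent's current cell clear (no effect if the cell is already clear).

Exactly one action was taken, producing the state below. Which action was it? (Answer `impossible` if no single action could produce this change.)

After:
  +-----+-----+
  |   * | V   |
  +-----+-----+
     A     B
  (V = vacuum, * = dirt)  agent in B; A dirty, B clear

Suck

try  Left: in A — A dirty, B dirty
try Right: in B — A dirty, B dirty
try  Suck: in B — A dirty, B clear  ← match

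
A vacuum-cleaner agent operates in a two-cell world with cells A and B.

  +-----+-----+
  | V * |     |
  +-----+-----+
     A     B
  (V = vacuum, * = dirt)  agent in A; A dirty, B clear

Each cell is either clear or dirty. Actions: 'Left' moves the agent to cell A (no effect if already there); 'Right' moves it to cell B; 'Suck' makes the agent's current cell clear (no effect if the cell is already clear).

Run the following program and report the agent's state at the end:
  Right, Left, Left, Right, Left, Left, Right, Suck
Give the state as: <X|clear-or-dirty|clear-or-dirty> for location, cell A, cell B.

1) do Right; now <B|dirty|clear>
2) do Left; now <A|dirty|clear>
3) do Left; now <A|dirty|clear>
4) do Right; now <B|dirty|clear>
5) do Left; now <A|dirty|clear>
6) do Left; now <A|dirty|clear>
7) do Right; now <B|dirty|clear>
8) do Suck; now <B|dirty|clear>

<B|dirty|clear>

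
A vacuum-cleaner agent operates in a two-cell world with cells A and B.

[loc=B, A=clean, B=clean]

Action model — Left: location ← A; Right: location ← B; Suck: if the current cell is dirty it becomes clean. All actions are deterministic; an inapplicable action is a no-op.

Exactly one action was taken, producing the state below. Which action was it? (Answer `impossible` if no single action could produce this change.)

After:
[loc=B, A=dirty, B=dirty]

try  Left: <A|clean|clean>
try Right: <B|clean|clean>
try  Suck: <B|clean|clean>
no single action produces the after-state

impossible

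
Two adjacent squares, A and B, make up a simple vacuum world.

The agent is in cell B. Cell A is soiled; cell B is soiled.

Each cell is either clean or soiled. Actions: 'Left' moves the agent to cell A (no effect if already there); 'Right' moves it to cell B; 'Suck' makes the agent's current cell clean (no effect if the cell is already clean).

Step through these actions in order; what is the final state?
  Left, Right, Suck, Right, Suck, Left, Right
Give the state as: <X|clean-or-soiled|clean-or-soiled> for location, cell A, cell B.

step 1/7 (Left): <A|soiled|soiled>
step 2/7 (Right): <B|soiled|soiled>
step 3/7 (Suck): <B|soiled|clean>
step 4/7 (Right): <B|soiled|clean>
step 5/7 (Suck): <B|soiled|clean>
step 6/7 (Left): <A|soiled|clean>
step 7/7 (Right): <B|soiled|clean>

<B|soiled|clean>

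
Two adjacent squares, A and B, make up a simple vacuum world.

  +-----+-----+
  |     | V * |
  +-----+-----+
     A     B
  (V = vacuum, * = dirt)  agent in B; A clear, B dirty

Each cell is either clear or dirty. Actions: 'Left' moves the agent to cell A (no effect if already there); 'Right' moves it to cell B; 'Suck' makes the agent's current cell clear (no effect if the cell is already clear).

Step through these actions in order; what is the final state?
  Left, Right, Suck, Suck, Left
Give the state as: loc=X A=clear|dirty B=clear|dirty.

loc=A A=clear B=clear

Left (#1): loc=A A=clear B=dirty
Right (#2): loc=B A=clear B=dirty
Suck (#3): loc=B A=clear B=clear
Suck (#4): loc=B A=clear B=clear
Left (#5): loc=A A=clear B=clear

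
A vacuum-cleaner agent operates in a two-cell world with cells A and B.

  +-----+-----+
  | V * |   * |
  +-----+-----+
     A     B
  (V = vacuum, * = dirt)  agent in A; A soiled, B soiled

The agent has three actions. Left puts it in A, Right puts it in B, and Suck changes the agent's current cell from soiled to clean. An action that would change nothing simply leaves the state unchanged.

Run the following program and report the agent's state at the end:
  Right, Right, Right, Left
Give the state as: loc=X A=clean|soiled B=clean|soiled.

Right (#1): loc=B A=soiled B=soiled
Right (#2): loc=B A=soiled B=soiled
Right (#3): loc=B A=soiled B=soiled
Left (#4): loc=A A=soiled B=soiled

loc=A A=soiled B=soiled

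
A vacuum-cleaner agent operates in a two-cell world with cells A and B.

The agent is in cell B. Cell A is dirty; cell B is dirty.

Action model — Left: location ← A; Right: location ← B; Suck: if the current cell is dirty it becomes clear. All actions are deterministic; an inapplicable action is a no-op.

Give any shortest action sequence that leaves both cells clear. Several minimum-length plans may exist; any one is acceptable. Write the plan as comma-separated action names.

Suck, Left, Suck

step 1/3 (Suck): (B; A:dirty, B:clear)
step 2/3 (Left): (A; A:dirty, B:clear)
step 3/3 (Suck): (A; A:clear, B:clear)
min 3: Suck B + move + Suck A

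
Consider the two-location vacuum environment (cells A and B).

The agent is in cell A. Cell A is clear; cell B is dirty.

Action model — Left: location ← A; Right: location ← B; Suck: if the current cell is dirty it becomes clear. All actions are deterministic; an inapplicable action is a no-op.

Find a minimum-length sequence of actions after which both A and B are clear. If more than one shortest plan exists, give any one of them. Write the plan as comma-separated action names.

1. Right → loc=B A=clear B=dirty
2. Suck → loc=B A=clear B=clear
min 2: go B then Suck

Right, Suck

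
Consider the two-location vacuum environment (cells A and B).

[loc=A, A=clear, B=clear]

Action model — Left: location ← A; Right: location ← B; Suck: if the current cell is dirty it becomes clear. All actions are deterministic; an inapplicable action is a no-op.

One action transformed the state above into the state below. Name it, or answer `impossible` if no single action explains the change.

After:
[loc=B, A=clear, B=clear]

Right

try  Left: in A — A clear, B clear
try Right: in B — A clear, B clear  ← match
try  Suck: in A — A clear, B clear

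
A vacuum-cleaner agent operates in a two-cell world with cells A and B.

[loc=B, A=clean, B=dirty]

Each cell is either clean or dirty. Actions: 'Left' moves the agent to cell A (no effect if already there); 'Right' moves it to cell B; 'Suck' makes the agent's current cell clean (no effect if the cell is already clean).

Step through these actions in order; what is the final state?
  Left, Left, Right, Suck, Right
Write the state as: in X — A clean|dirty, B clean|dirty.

1. Left → in A — A clean, B dirty
2. Left → in A — A clean, B dirty
3. Right → in B — A clean, B dirty
4. Suck → in B — A clean, B clean
5. Right → in B — A clean, B clean

in B — A clean, B clean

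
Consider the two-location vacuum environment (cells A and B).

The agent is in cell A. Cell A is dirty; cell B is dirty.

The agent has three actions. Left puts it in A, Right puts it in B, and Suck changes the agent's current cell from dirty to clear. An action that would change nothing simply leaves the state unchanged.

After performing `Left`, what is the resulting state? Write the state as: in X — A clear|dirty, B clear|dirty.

start: in A — A dirty, B dirty
[1] after Left: in A — A dirty, B dirty

in A — A dirty, B dirty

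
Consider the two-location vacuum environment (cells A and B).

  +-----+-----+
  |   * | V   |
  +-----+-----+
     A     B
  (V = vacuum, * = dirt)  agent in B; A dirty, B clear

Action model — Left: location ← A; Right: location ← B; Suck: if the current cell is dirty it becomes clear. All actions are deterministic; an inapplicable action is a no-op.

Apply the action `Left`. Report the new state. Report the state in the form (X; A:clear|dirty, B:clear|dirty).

(A; A:dirty, B:clear)

start: (B; A:dirty, B:clear)
Left (#1): (A; A:dirty, B:clear)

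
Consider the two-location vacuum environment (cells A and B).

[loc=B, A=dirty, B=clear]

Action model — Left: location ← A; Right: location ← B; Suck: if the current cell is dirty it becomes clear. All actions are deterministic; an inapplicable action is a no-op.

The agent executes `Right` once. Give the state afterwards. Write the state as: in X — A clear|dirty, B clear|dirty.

start: in B — A dirty, B clear
[1] after Right: in B — A dirty, B clear

in B — A dirty, B clear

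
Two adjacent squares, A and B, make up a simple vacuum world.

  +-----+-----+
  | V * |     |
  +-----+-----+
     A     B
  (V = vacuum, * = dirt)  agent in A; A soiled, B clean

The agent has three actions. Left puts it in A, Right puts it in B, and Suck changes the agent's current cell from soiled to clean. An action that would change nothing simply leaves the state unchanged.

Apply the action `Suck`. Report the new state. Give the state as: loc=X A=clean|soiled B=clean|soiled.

start: loc=A A=soiled B=clean
1) do Suck; now loc=A A=clean B=clean

loc=A A=clean B=clean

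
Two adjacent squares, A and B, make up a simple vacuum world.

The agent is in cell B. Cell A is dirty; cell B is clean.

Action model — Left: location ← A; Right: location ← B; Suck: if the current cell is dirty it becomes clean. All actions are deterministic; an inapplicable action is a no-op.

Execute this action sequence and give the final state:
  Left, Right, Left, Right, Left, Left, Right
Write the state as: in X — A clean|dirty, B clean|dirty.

in B — A dirty, B clean

[1] after Left: in A — A dirty, B clean
[2] after Right: in B — A dirty, B clean
[3] after Left: in A — A dirty, B clean
[4] after Right: in B — A dirty, B clean
[5] after Left: in A — A dirty, B clean
[6] after Left: in A — A dirty, B clean
[7] after Right: in B — A dirty, B clean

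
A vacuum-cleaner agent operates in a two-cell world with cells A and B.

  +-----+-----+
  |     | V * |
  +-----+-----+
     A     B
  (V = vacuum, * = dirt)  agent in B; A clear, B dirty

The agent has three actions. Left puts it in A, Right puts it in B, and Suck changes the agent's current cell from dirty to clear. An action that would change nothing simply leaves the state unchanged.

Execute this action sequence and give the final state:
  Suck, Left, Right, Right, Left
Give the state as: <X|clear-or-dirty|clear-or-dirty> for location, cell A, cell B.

<A|clear|clear>

1. Suck → <B|clear|clear>
2. Left → <A|clear|clear>
3. Right → <B|clear|clear>
4. Right → <B|clear|clear>
5. Left → <A|clear|clear>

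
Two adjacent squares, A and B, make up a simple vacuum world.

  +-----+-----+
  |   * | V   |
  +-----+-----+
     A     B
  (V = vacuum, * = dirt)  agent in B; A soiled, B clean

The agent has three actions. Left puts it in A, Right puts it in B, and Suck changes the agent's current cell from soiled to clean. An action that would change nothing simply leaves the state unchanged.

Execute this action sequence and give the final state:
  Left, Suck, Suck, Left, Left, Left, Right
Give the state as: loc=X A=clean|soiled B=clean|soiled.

loc=B A=clean B=clean

t=1 Left ⇒ loc=A A=soiled B=clean
t=2 Suck ⇒ loc=A A=clean B=clean
t=3 Suck ⇒ loc=A A=clean B=clean
t=4 Left ⇒ loc=A A=clean B=clean
t=5 Left ⇒ loc=A A=clean B=clean
t=6 Left ⇒ loc=A A=clean B=clean
t=7 Right ⇒ loc=B A=clean B=clean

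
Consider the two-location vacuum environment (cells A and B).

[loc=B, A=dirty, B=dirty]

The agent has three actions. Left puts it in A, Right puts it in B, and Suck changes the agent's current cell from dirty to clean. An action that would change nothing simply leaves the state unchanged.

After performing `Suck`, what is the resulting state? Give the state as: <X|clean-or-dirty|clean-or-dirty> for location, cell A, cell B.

start: <B|dirty|dirty>
1. Suck → <B|dirty|clean>

<B|dirty|clean>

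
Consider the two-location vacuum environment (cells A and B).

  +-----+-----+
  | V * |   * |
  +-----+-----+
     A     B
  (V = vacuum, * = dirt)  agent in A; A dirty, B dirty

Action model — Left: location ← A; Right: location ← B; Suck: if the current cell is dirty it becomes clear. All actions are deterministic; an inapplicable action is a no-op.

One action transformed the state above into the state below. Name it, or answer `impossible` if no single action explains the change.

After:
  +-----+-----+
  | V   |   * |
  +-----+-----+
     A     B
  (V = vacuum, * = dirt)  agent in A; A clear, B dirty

try  Left: loc=A A=dirty B=dirty
try Right: loc=B A=dirty B=dirty
try  Suck: loc=A A=clear B=dirty  ← match

Suck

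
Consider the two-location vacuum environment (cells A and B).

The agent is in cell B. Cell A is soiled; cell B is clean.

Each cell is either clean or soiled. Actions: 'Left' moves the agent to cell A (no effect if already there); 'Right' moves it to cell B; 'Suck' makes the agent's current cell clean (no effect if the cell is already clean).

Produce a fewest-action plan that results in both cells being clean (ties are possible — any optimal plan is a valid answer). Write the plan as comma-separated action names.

[1] after Left: (A; A:soiled, B:clean)
[2] after Suck: (A; A:clean, B:clean)
min 2: go A then Suck

Left, Suck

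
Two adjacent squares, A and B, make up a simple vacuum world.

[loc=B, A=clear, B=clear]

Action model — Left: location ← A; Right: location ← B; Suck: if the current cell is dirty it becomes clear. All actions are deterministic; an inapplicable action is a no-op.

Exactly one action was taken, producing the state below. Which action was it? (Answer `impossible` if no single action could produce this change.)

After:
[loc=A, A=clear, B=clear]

Left

try  Left: (A; A:clear, B:clear)  ← match
try Right: (B; A:clear, B:clear)
try  Suck: (B; A:clear, B:clear)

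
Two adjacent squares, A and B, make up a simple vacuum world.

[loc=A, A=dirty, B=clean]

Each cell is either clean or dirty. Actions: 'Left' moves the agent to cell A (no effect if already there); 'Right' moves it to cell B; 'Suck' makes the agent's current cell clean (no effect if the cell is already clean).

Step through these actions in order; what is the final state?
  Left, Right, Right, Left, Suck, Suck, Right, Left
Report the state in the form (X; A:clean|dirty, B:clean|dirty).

1) do Left; now (A; A:dirty, B:clean)
2) do Right; now (B; A:dirty, B:clean)
3) do Right; now (B; A:dirty, B:clean)
4) do Left; now (A; A:dirty, B:clean)
5) do Suck; now (A; A:clean, B:clean)
6) do Suck; now (A; A:clean, B:clean)
7) do Right; now (B; A:clean, B:clean)
8) do Left; now (A; A:clean, B:clean)

(A; A:clean, B:clean)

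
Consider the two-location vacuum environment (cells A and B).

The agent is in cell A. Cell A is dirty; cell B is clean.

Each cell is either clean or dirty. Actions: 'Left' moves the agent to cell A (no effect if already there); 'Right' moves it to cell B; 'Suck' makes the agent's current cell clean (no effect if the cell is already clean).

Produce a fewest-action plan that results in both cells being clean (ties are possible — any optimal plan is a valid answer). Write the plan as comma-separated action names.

Suck (#1): (A; A:clean, B:clean)
min 1: A is dirty, one Suck

Suck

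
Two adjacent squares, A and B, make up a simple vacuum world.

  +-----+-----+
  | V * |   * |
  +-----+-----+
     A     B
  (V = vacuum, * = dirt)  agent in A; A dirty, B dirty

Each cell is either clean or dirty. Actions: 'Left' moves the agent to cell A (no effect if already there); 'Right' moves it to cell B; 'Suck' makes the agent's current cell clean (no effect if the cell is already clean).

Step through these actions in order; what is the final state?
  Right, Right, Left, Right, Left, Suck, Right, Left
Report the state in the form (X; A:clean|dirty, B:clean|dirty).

(A; A:clean, B:dirty)

Right (#1): (B; A:dirty, B:dirty)
Right (#2): (B; A:dirty, B:dirty)
Left (#3): (A; A:dirty, B:dirty)
Right (#4): (B; A:dirty, B:dirty)
Left (#5): (A; A:dirty, B:dirty)
Suck (#6): (A; A:clean, B:dirty)
Right (#7): (B; A:clean, B:dirty)
Left (#8): (A; A:clean, B:dirty)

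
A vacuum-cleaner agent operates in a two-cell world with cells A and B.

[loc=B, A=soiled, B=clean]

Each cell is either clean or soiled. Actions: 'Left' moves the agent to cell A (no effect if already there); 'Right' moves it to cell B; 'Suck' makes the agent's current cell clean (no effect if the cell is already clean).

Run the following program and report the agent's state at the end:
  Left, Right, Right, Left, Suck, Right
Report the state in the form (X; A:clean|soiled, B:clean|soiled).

1) do Left; now (A; A:soiled, B:clean)
2) do Right; now (B; A:soiled, B:clean)
3) do Right; now (B; A:soiled, B:clean)
4) do Left; now (A; A:soiled, B:clean)
5) do Suck; now (A; A:clean, B:clean)
6) do Right; now (B; A:clean, B:clean)

(B; A:clean, B:clean)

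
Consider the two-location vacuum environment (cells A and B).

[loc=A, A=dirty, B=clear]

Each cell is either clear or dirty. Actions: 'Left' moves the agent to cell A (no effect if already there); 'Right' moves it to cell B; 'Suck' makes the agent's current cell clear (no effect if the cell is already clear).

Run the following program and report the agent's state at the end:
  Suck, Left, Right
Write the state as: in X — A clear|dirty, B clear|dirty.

1) do Suck; now in A — A clear, B clear
2) do Left; now in A — A clear, B clear
3) do Right; now in B — A clear, B clear

in B — A clear, B clear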